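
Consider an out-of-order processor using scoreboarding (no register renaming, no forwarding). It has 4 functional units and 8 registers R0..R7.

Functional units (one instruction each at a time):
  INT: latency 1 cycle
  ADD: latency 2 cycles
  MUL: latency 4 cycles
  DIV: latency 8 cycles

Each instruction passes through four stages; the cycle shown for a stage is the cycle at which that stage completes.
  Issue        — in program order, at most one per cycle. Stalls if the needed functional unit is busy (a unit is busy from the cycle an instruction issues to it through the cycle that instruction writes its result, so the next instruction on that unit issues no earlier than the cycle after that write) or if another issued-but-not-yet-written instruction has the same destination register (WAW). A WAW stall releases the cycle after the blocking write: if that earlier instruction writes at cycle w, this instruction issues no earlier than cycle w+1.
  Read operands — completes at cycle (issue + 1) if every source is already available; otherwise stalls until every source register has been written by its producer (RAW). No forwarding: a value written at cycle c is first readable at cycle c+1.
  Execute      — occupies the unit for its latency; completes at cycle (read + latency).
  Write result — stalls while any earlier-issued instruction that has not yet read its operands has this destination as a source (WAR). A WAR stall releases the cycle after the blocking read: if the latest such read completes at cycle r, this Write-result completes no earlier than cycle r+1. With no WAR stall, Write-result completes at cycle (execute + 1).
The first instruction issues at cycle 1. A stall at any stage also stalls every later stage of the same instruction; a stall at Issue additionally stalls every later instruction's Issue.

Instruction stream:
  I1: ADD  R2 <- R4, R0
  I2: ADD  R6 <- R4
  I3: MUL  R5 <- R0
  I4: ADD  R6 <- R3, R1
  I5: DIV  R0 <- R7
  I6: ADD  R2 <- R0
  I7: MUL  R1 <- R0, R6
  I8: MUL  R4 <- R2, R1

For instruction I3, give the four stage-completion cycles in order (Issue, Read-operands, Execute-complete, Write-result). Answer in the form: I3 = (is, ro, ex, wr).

I3 = (7, 8, 12, 13)

1) issue 1, read 2, done 4, write 5
2) issue 6, read 7, done 9, write 10  <struct: ADD busy until I1 writes@5>
3) issue 7, read 8, done 12, write 13
4) issue 11, read 12, done 14, write 15  <struct: ADD busy until I2 writes@10>
5) issue 12, read 13, done 21, write 22
6) issue 16, read 23, done 25, write 26  <struct: ADD busy until I4 writes@15 / RAW R0: wait I5 write@22>
7) issue 17, read 23, done 27, write 28  <RAW R0: wait I5 write@22>
8) issue 29, read 30, done 34, write 35  <struct: MUL busy until I7 writes@28>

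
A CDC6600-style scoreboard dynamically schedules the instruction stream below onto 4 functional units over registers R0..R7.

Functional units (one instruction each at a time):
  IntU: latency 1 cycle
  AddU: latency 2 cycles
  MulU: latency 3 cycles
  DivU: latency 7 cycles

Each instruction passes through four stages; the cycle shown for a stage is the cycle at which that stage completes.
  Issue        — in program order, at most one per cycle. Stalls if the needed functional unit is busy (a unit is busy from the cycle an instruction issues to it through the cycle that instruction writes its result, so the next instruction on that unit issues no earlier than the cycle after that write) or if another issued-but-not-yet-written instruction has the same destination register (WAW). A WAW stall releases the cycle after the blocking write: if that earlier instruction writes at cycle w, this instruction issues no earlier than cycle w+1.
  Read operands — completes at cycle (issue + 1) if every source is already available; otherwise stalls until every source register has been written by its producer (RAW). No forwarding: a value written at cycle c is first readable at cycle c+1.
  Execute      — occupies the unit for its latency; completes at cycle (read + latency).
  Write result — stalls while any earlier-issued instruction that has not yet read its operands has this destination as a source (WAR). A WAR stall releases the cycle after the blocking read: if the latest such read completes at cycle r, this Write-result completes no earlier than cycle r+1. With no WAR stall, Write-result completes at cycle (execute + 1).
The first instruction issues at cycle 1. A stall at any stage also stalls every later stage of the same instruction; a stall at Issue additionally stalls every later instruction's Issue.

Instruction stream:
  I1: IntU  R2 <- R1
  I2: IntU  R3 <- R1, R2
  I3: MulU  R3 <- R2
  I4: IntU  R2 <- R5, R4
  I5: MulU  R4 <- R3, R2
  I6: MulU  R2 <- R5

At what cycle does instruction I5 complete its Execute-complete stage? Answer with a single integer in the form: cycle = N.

cycle = 19

t=1  I1 dispatched to IntU
t=2  I1 operands ready
t=3  I1 complete
t=4  R2←I1
t=5  I2 dispatched to IntU
t=6  I2 operands ready
t=7  I2 complete
t=8  R3←I2
t=9  I3 dispatched to MulU
t=10  I3 operands ready · I4 dispatched to IntU
t=11  I4 operands ready
t=12  I4 complete
t=13  I3 complete · R2←I4
t=14  R3←I3
t=15  I5 dispatched to MulU
t=16  I5 operands ready
t=19  I5 complete
t=20  R4←I5
t=21  I6 dispatched to MulU
t=22  I6 operands ready
t=25  I6 complete
t=26  R2←I6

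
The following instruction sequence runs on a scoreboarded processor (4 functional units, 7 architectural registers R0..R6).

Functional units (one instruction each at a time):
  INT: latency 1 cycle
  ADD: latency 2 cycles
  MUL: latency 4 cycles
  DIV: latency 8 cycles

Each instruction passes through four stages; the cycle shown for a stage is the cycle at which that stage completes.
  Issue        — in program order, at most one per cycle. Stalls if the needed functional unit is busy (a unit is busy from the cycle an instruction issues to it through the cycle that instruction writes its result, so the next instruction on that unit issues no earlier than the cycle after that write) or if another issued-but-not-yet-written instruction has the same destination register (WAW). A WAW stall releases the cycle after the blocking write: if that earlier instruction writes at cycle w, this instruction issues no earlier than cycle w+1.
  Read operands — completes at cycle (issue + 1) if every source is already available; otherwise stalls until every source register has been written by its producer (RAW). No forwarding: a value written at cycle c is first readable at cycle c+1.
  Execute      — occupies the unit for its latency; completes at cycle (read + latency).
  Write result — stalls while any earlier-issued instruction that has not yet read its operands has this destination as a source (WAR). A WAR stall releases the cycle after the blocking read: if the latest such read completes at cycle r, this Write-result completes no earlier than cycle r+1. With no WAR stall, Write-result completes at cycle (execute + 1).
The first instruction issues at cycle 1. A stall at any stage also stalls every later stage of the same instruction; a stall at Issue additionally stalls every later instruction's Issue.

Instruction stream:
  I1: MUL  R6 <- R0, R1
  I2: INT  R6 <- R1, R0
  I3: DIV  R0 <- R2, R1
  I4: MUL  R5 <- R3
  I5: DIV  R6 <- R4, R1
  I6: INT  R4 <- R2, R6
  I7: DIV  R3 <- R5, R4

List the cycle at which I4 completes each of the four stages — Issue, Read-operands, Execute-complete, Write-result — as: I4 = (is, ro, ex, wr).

I1 -> (1, 2, 6, 7)
I2 -> (8, 9, 10, 11)  // WAW R6: wait I1 write@7
I3 -> (9, 10, 18, 19)
I4 -> (10, 11, 15, 16)
I5 -> (20, 21, 29, 30)  // struct: DIV busy until I3 writes@19
I6 -> (21, 31, 32, 33)  // RAW R6: wait I5 write@30
I7 -> (31, 34, 42, 43)  // struct: DIV busy until I5 writes@30, RAW R4: wait I6 write@33

I4 = (10, 11, 15, 16)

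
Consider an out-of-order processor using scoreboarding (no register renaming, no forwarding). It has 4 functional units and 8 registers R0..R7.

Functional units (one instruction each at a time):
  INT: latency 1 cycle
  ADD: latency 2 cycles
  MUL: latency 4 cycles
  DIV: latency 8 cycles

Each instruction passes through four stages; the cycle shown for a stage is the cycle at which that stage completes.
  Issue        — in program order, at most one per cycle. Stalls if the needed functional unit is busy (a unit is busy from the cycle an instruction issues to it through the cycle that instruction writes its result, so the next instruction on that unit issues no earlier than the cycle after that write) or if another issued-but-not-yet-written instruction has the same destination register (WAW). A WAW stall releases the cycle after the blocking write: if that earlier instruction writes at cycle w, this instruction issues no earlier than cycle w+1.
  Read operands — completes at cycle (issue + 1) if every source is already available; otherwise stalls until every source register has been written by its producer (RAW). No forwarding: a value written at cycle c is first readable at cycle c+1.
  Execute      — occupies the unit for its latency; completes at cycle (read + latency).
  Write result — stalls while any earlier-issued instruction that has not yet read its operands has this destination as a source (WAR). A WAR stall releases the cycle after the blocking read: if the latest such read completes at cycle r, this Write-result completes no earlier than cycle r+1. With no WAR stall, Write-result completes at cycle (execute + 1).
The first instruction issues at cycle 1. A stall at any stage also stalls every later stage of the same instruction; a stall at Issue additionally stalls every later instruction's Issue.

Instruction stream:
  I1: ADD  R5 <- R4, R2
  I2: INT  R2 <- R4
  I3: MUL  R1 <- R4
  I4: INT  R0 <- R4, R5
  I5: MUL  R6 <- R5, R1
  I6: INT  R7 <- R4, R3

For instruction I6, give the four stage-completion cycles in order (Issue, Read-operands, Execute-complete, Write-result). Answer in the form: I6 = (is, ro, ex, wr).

[1] issue I1 (ADD)
[2] I1 read-ops | issue I2 (INT)
[3] I2 read-ops | issue I3 (MUL)
[4] I1 finished on ADD | I2 finished on INT | I3 read-ops
[5] I1→R5 | I2→R2
[6] issue I4 (INT)
[7] I4 read-ops
[8] I3 finished on MUL | I4 finished on INT
[9] I3→R1 | I4→R0
[10] issue I5 (MUL)
[11] I5 read-ops | issue I6 (INT)
[12] I6 read-ops
[13] I6 finished on INT
[14] I6→R7
[15] I5 finished on MUL
[16] I5→R6

I6 = (11, 12, 13, 14)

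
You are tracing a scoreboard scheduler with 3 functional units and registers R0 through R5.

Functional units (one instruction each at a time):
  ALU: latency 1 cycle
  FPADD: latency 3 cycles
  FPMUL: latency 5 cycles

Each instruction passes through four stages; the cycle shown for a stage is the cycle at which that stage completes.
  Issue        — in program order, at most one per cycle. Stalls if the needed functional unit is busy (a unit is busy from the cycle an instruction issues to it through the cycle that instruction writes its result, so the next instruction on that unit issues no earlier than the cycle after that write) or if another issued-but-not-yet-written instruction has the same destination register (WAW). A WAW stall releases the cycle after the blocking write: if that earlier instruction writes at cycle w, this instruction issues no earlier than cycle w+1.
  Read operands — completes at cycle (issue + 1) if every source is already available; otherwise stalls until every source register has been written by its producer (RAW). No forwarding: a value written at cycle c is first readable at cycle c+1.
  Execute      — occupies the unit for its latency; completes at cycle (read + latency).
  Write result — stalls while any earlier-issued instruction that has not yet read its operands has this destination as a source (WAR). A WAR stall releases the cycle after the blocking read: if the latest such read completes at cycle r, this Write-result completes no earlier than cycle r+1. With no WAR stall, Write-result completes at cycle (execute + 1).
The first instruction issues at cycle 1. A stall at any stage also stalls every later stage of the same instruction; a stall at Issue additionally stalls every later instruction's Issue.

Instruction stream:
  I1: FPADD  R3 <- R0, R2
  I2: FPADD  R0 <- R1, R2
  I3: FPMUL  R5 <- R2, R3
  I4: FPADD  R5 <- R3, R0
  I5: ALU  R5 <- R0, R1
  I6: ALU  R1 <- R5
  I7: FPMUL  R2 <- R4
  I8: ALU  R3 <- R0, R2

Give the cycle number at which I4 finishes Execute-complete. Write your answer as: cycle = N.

I1  is:1  ro:2  ex:5  wr:6
I2  is:7  ro:8  ex:11  wr:12  — struct: FPADD busy until I1 writes@6
I3  is:8  ro:9  ex:14  wr:15
I4  is:16  ro:17  ex:20  wr:21  — WAW R5: wait I3 write@15
I5  is:22  ro:23  ex:24  wr:25  — WAW R5: wait I4 write@21
I6  is:26  ro:27  ex:28  wr:29  — struct: ALU busy until I5 writes@25
I7  is:27  ro:28  ex:33  wr:34
I8  is:30  ro:35  ex:36  wr:37  — struct: ALU busy until I6 writes@29, RAW R2: wait I7 write@34

cycle = 20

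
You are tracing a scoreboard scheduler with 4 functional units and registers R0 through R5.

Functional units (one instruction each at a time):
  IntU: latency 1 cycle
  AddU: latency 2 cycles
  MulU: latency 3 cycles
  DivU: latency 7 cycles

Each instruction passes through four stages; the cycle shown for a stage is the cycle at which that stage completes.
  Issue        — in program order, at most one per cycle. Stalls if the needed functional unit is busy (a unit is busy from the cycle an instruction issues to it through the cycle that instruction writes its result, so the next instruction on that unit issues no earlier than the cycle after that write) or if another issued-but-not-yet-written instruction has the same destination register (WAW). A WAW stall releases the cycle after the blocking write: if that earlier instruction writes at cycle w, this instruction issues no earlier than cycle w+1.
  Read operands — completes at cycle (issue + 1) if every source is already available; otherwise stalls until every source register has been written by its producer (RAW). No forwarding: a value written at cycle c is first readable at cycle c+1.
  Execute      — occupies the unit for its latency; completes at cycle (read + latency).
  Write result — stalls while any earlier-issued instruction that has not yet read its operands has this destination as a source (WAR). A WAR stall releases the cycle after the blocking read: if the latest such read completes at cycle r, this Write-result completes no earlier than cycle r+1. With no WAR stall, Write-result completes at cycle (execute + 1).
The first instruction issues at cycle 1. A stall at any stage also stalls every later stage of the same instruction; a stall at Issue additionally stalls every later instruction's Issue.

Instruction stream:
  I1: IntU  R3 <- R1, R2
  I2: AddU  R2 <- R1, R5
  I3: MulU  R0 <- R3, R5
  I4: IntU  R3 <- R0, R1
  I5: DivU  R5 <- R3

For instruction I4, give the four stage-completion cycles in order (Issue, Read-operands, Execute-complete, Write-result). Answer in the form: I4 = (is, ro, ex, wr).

I4 = (5, 10, 11, 12)

1) issue 1, read 2, done 3, write 4
2) issue 2, read 3, done 5, write 6
3) issue 3, read 5, done 8, write 9  <RAW R3: wait I1 write@4>
4) issue 5, read 10, done 11, write 12  <struct: IntU busy until I1 writes@4 / RAW R0: wait I3 write@9>
5) issue 6, read 13, done 20, write 21  <RAW R3: wait I4 write@12>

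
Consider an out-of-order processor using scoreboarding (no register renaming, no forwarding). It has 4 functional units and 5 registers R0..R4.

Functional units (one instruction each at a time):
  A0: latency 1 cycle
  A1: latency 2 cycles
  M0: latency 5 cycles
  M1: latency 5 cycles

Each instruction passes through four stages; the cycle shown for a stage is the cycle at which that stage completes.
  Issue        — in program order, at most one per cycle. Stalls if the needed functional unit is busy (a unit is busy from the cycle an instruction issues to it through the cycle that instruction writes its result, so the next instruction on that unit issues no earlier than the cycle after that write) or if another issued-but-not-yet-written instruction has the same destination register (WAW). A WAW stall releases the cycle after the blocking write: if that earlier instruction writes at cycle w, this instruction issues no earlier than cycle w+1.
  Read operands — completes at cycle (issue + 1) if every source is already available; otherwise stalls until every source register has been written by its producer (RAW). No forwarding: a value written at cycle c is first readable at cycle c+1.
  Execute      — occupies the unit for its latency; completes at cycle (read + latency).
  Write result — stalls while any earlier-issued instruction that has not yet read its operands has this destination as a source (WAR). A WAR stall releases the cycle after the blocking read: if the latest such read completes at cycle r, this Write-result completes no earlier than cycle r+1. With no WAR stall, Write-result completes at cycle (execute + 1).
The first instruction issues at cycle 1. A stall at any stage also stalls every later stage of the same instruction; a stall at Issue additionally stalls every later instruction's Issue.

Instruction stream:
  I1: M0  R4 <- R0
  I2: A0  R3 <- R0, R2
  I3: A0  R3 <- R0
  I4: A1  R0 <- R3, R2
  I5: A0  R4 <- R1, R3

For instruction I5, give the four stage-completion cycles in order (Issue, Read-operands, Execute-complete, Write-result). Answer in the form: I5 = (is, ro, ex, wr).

I5 = (10, 11, 12, 13)

cycle 1: I1 dispatched to M0
cycle 2: I1 operands ready · I2 dispatched to A0
cycle 3: I2 operands ready
cycle 4: I2 complete
cycle 5: R3←I2
cycle 6: I3 dispatched to A0
cycle 7: I1 complete · I3 operands ready · I4 dispatched to A1
cycle 8: R4←I1 · I3 complete
cycle 9: R3←I3
cycle 10: I4 operands ready · I5 dispatched to A0
cycle 11: I5 operands ready
cycle 12: I4 complete · I5 complete
cycle 13: R0←I4 · R4←I5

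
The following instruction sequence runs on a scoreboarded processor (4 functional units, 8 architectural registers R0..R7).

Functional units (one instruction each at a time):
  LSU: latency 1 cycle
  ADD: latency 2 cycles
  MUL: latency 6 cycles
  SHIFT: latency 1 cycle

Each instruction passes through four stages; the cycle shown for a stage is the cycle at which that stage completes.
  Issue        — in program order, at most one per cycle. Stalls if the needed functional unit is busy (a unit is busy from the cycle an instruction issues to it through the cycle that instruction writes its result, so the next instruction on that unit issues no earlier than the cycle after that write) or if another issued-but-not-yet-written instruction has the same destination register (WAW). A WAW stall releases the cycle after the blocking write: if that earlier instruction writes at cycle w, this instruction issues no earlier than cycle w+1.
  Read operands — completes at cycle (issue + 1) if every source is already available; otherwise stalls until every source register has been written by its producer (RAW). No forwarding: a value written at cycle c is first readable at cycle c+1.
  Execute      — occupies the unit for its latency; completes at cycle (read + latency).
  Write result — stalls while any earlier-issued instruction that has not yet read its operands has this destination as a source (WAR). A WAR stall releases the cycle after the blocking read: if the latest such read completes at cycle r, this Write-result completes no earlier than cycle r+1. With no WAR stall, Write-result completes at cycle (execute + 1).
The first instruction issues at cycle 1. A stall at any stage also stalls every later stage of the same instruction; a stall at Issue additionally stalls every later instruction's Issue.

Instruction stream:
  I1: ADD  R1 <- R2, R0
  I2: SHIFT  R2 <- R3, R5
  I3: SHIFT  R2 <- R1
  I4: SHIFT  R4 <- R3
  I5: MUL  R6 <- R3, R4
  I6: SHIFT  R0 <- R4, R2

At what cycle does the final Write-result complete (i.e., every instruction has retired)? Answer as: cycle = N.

cycle = 21

c1: issue I1 (ADD)
c2: I1 read-ops; issue I2 (SHIFT)
c3: I2 read-ops
c4: I1 finished on ADD; I2 finished on SHIFT
c5: I1→R1; I2→R2
c6: issue I3 (SHIFT)
c7: I3 read-ops
c8: I3 finished on SHIFT
c9: I3→R2
c10: issue I4 (SHIFT)
c11: I4 read-ops; issue I5 (MUL)
c12: I4 finished on SHIFT
c13: I4→R4
c14: I5 read-ops; issue I6 (SHIFT)
c15: I6 read-ops
c16: I6 finished on SHIFT
c17: I6→R0
c20: I5 finished on MUL
c21: I5→R6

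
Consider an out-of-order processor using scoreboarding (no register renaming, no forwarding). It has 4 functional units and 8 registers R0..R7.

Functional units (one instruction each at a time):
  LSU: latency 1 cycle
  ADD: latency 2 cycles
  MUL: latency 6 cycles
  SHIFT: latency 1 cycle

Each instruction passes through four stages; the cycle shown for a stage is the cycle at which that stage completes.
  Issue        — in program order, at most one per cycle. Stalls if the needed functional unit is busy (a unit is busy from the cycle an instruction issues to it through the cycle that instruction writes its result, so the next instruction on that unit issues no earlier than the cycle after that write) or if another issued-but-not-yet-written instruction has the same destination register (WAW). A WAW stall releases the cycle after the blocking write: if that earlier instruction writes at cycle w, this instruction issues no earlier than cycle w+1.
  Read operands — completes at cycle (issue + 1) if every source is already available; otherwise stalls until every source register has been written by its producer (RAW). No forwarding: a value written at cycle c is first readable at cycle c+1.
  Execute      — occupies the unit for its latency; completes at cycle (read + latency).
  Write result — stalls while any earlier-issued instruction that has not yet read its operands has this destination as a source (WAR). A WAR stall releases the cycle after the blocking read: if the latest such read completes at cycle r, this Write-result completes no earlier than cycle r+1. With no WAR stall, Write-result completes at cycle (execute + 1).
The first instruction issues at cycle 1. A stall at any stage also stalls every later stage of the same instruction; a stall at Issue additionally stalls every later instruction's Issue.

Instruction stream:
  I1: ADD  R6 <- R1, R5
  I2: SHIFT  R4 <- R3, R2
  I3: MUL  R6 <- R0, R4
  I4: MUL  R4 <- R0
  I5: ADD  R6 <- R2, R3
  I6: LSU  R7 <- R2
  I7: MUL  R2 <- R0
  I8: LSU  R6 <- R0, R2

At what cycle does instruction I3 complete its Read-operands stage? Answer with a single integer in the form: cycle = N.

I1 -> (1, 2, 4, 5)
I2 -> (2, 3, 4, 5)
I3 -> (6, 7, 13, 14)  // WAW R6: wait I1 write@5
I4 -> (15, 16, 22, 23)  // struct: MUL busy until I3 writes@14
I5 -> (16, 17, 19, 20)
I6 -> (17, 18, 19, 20)
I7 -> (24, 25, 31, 32)  // struct: MUL busy until I4 writes@23
I8 -> (25, 33, 34, 35)  // RAW R2: wait I7 write@32

cycle = 7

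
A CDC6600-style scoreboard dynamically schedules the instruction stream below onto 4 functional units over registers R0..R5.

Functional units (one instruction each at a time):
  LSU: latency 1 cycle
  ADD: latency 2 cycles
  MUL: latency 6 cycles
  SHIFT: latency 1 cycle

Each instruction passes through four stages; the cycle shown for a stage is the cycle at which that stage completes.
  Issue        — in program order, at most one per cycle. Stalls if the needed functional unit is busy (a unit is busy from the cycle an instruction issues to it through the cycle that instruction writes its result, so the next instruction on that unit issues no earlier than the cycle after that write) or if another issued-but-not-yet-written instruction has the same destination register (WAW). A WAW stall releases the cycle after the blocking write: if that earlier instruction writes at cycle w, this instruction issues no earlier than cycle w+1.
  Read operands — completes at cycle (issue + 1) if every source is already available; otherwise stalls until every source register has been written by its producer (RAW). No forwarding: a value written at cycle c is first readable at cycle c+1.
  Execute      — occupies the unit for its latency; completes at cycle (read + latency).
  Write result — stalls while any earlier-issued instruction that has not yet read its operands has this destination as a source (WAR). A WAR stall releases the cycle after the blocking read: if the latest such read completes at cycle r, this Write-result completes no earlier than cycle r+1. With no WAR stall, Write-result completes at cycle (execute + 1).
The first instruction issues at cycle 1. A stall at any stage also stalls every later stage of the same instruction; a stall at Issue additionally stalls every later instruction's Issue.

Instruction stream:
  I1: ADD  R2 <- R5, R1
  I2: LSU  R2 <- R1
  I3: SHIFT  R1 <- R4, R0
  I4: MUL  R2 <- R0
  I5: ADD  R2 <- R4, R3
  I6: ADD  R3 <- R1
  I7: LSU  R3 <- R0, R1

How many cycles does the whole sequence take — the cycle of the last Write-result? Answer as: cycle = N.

c1: I1→ADD
c2: I1 RO
c4: I1 EX
c5: I1 WR R2
c6: I2→LSU
c7: I2 RO · I3→SHIFT
c8: I2 EX · I3 RO
c9: I2 WR R2 · I3 EX
c10: I3 WR R1 · I4→MUL
c11: I4 RO
c17: I4 EX
c18: I4 WR R2
c19: I5→ADD
c20: I5 RO
c22: I5 EX
c23: I5 WR R2
c24: I6→ADD
c25: I6 RO
c27: I6 EX
c28: I6 WR R3
c29: I7→LSU
c30: I7 RO
c31: I7 EX
c32: I7 WR R3

cycle = 32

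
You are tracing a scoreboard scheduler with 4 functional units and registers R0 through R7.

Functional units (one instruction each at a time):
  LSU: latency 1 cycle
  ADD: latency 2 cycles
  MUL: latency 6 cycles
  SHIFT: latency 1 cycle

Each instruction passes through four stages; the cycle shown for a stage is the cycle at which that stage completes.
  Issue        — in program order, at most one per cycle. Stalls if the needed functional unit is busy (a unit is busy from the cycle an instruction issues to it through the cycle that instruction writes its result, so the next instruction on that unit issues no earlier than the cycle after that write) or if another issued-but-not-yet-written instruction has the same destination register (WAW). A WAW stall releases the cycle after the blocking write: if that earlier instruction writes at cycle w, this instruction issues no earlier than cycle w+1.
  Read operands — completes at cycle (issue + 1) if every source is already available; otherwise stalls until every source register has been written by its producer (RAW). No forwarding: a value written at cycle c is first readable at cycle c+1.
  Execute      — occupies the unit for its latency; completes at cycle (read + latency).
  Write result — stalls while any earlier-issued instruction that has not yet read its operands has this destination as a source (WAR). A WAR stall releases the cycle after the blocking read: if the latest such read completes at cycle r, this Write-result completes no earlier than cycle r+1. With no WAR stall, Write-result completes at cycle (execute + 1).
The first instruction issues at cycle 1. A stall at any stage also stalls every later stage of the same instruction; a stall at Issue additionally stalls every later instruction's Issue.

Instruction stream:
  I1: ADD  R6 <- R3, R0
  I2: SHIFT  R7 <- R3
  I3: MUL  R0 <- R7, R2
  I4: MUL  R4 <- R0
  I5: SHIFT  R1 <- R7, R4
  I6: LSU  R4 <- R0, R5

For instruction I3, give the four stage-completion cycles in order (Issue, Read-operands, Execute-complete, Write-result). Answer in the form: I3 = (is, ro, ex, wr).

t=1  I1→ADD
t=2  I1 RO; I2→SHIFT
t=3  I2 RO; I3→MUL
t=4  I1 EX; I2 EX
t=5  I1 WR R6; I2 WR R7
t=6  I3 RO
t=12  I3 EX
t=13  I3 WR R0
t=14  I4→MUL
t=15  I4 RO; I5→SHIFT
t=21  I4 EX
t=22  I4 WR R4
t=23  I5 RO; I6→LSU
t=24  I5 EX; I6 RO
t=25  I5 WR R1; I6 EX
t=26  I6 WR R4

I3 = (3, 6, 12, 13)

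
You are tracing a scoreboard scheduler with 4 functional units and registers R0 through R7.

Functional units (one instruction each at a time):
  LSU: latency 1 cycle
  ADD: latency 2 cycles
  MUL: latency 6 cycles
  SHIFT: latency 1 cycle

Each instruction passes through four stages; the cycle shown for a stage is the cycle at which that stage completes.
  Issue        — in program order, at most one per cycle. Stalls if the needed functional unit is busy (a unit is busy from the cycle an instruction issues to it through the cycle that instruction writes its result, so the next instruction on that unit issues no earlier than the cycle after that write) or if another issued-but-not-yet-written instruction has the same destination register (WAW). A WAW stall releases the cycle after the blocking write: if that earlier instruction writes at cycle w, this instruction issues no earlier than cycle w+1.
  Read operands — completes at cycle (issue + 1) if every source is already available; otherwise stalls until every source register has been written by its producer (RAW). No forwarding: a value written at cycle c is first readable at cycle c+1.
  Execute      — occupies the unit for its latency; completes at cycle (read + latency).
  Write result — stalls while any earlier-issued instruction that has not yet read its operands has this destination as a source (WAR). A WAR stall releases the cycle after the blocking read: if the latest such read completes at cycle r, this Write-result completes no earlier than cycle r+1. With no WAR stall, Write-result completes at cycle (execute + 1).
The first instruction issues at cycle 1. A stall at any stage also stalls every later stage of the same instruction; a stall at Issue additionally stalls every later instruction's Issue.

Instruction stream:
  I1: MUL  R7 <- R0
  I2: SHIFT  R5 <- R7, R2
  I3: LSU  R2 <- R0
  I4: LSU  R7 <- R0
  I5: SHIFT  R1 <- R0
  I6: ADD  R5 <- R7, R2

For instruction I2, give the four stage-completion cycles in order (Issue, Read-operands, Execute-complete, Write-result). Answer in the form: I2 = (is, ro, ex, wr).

I1: IS=1 RO=2 EX=8 WR=9
I2: IS=2 RO=10 EX=11 WR=12  [RAW R7: wait I1 write@9]
I3: IS=3 RO=4 EX=5 WR=11  [WAR R2: wait I2 read@10]
I4: IS=12 RO=13 EX=14 WR=15  [struct: LSU busy until I3 writes@11]
I5: IS=13 RO=14 EX=15 WR=16
I6: IS=14 RO=16 EX=18 WR=19  [RAW R7: wait I4 write@15]

I2 = (2, 10, 11, 12)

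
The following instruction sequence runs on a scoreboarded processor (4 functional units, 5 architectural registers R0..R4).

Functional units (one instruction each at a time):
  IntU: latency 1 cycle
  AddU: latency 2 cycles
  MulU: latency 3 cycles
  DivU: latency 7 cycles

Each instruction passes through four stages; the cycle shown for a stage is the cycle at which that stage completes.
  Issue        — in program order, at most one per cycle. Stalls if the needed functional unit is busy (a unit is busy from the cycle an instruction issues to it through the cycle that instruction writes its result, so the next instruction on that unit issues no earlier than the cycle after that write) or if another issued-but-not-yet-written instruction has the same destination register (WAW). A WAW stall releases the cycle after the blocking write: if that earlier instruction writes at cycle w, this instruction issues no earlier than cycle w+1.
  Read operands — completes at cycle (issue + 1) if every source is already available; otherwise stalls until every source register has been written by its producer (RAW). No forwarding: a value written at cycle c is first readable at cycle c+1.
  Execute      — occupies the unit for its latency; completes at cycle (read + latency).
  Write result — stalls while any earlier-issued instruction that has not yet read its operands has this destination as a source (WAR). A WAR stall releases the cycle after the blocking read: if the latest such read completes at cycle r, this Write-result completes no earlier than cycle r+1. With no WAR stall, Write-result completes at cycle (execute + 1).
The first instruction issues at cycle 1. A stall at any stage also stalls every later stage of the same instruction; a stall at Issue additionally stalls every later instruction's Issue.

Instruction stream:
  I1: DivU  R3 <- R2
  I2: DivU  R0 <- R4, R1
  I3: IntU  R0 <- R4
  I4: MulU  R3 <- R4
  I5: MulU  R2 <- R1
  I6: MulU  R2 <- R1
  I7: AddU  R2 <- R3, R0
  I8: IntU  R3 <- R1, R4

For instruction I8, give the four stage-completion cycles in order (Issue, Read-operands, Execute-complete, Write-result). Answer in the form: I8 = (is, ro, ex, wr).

[1] I1 issues→DivU
[2] I1 reads
[9] I1 exec-done
[10] I1 writes R3
[11] I2 issues→DivU
[12] I2 reads
[19] I2 exec-done
[20] I2 writes R0
[21] I3 issues→IntU
[22] I3 reads, I4 issues→MulU
[23] I3 exec-done, I4 reads
[24] I3 writes R0
[26] I4 exec-done
[27] I4 writes R3
[28] I5 issues→MulU
[29] I5 reads
[32] I5 exec-done
[33] I5 writes R2
[34] I6 issues→MulU
[35] I6 reads
[38] I6 exec-done
[39] I6 writes R2
[40] I7 issues→AddU
[41] I7 reads, I8 issues→IntU
[42] I8 reads
[43] I7 exec-done, I8 exec-done
[44] I7 writes R2, I8 writes R3

I8 = (41, 42, 43, 44)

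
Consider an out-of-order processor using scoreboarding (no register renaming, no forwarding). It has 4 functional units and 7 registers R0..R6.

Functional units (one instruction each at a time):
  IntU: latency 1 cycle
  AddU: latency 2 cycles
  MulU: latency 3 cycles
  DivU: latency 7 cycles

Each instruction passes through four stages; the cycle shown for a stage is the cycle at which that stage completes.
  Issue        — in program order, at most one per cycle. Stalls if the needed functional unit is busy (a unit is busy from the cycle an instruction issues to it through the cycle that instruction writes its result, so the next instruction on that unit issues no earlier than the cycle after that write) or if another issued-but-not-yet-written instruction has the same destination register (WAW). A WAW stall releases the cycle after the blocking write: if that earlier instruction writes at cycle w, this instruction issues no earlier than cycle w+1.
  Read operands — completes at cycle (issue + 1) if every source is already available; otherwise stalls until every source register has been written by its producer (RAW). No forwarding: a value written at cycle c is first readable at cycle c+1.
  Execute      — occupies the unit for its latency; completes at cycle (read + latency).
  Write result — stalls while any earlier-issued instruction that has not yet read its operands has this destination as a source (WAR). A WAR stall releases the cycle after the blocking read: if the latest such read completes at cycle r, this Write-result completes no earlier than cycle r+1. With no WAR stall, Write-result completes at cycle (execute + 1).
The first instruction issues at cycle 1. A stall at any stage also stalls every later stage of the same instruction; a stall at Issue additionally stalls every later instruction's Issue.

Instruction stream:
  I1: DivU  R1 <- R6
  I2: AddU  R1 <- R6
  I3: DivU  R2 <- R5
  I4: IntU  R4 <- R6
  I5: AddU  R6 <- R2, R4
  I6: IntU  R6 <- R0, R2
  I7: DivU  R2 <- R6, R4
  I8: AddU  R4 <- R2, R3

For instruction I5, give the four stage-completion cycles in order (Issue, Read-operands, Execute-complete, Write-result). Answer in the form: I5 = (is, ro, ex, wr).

I5 = (16, 22, 24, 25)

I1: IS=1 RO=2 EX=9 WR=10
I2: IS=11 RO=12 EX=14 WR=15  [WAW R1: wait I1 write@10]
I3: IS=12 RO=13 EX=20 WR=21
I4: IS=13 RO=14 EX=15 WR=16
I5: IS=16 RO=22 EX=24 WR=25  [struct: AddU busy until I2 writes@15; RAW R2: wait I3 write@21]
I6: IS=26 RO=27 EX=28 WR=29  [WAW R6: wait I5 write@25]
I7: IS=27 RO=30 EX=37 WR=38  [RAW R6: wait I6 write@29]
I8: IS=28 RO=39 EX=41 WR=42  [RAW R2: wait I7 write@38]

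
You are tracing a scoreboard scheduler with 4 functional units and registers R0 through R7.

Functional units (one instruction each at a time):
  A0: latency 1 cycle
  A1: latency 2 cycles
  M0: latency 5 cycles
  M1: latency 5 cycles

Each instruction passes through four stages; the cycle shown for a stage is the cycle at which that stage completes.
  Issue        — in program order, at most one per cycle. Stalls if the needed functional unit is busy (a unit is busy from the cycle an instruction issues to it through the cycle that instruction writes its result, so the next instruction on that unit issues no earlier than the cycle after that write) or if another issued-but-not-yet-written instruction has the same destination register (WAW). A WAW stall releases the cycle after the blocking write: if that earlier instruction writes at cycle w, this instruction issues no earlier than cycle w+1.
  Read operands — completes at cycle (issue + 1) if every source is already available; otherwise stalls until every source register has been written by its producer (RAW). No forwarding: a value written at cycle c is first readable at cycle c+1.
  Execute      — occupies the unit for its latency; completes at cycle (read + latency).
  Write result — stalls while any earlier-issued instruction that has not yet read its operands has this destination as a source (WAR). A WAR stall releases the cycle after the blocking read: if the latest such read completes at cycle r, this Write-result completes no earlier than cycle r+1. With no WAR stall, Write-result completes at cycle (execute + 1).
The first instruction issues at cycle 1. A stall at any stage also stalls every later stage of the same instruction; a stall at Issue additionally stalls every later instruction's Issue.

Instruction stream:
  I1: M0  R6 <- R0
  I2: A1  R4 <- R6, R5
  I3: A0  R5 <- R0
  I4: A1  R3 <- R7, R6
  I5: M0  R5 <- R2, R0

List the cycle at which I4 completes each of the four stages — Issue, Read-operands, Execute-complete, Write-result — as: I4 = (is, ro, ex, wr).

I4 = (13, 14, 16, 17)

[1] issue I1 (M0)
[2] I1 read-ops, issue I2 (A1)
[3] issue I3 (A0)
[4] I3 read-ops
[5] I3 finished on A0
[7] I1 finished on M0
[8] I1→R6
[9] I2 read-ops
[10] I3→R5
[11] I2 finished on A1
[12] I2→R4
[13] issue I4 (A1)
[14] I4 read-ops, issue I5 (M0)
[15] I5 read-ops
[16] I4 finished on A1
[17] I4→R3
[20] I5 finished on M0
[21] I5→R5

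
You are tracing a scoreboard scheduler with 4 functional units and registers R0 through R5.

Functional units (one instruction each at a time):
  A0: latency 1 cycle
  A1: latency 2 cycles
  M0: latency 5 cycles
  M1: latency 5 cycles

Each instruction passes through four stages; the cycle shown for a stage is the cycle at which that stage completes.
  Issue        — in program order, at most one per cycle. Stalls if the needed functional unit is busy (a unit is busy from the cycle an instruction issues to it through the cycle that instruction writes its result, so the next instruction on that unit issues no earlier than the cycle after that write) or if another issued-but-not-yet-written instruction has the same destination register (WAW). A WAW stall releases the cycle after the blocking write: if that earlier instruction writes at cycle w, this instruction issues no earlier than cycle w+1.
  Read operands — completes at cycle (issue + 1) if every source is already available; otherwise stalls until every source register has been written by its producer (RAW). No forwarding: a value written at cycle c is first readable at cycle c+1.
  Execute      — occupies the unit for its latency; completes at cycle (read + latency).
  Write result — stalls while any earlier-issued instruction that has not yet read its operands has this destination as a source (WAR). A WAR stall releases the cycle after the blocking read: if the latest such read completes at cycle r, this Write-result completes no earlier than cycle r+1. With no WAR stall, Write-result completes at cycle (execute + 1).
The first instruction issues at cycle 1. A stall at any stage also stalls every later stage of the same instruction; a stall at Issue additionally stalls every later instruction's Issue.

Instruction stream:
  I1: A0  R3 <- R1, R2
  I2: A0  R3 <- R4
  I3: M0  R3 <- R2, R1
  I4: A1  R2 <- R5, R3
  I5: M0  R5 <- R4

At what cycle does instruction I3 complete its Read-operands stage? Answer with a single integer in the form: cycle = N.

I1  is:1  ro:2  ex:3  wr:4
I2  is:5  ro:6  ex:7  wr:8  — struct: A0 busy until I1 writes@4
I3  is:9  ro:10  ex:15  wr:16  — WAW R3: wait I2 write@8
I4  is:10  ro:17  ex:19  wr:20  — RAW R3: wait I3 write@16
I5  is:17  ro:18  ex:23  wr:24  — struct: M0 busy until I3 writes@16

cycle = 10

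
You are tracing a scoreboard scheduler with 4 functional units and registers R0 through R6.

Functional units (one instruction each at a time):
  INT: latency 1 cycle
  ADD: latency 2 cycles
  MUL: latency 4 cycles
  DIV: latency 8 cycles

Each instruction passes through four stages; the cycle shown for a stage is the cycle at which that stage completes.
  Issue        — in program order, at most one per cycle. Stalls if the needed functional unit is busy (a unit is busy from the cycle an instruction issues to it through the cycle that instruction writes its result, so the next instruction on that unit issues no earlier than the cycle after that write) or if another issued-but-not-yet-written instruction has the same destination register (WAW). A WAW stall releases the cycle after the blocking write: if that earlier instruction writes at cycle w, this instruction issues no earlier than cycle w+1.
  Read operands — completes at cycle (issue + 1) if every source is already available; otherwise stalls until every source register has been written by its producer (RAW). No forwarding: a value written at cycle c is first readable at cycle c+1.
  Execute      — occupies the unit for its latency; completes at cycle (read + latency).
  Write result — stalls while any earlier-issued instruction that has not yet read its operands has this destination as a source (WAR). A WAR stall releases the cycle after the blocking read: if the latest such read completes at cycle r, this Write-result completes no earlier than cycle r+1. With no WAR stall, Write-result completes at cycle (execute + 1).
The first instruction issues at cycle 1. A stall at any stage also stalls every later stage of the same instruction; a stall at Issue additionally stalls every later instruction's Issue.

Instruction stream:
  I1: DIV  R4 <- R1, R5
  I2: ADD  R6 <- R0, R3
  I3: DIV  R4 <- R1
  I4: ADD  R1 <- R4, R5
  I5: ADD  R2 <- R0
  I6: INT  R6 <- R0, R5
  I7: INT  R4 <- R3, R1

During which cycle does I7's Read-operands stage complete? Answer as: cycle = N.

cycle = 33

[1] I1 dispatched to DIV
[2] I1 operands ready · I2 dispatched to ADD
[3] I2 operands ready
[5] I2 complete
[6] R6←I2
[10] I1 complete
[11] R4←I1
[12] I3 dispatched to DIV
[13] I3 operands ready · I4 dispatched to ADD
[21] I3 complete
[22] R4←I3
[23] I4 operands ready
[25] I4 complete
[26] R1←I4
[27] I5 dispatched to ADD
[28] I5 operands ready · I6 dispatched to INT
[29] I6 operands ready
[30] I5 complete · I6 complete
[31] R2←I5 · R6←I6
[32] I7 dispatched to INT
[33] I7 operands ready
[34] I7 complete
[35] R4←I7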